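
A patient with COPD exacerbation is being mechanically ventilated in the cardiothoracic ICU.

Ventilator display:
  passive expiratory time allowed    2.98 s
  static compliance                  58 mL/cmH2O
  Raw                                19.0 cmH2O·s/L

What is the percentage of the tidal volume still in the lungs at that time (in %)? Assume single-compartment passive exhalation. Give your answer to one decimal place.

6.7

τ = R × C = 19.0 × 58 mL/cmH2O = 19.0 × 0.058 L/cmH2O = 1.102 s.
Passive exhalation: V(t)/V₀ = e^(−t/τ) = e^(−2.98/1.102) = 0.06693.
Fraction remaining = 0.06693 → 6.693%.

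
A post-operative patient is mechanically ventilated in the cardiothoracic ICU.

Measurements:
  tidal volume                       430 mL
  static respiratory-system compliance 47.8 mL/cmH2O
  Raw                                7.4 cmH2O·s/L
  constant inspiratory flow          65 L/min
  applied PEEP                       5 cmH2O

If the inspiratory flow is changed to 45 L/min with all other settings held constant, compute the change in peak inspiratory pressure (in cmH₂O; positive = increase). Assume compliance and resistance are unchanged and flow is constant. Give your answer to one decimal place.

-2.5

Flow: 65 L/min ÷ 60 = 1.0833 L/s.
New flow: 45 L/min ÷ 60 = 0.75 L/s.
PIP = Vt/C + R·V̇ + PEEP (constant-flow equation of motion).
Only the resistive term changes: ΔPIP = R × ΔV̇ = 7.4 × (0.75 − 1.0833) = 7.4 × -0.3333 = -2.466 cmH2O.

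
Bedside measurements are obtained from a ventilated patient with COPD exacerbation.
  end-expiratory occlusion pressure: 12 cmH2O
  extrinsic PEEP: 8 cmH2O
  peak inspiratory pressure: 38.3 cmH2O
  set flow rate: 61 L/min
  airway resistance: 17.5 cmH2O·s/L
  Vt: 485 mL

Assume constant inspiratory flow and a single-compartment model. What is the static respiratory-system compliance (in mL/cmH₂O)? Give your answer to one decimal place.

Flow: 61 L/min ÷ 60 = 1.0167 L/s.
Total PEEP = 12 cmH2O (set 8 + intrinsic 4); this is the baseline alveolar pressure.
Equation of motion (constant flow): PIP = Vt/C + R·V̇ + PEEP.
Vt/C = PIP − R·V̇ − PEEP = 38.3 − 17.5×1.0167 − 12 = 38.3 − 17.792 − 12 = 8.508 cmH2O.
C = Vt / 8.508 = 485 / 8.508 = 57.005 mL/cmH2O.

57.0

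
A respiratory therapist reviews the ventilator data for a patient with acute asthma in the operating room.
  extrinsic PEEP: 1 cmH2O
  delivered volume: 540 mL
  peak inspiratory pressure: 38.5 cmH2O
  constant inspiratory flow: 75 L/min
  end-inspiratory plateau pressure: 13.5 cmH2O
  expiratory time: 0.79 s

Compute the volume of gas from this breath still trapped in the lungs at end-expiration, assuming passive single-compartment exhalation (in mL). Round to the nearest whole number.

216

Flow: 75 L/min ÷ 60 = 1.25 L/s.
R = (PIP − Pplat)/V̇ = (38.5 − 13.5) / 1.25 = 25.0/1.25 = 20.0 cmH2O·s/L.
C = Vt/(Pplat − PEEP) = 540.0 / (13.5 − 1) = 540.0/12.5 = 43.2 mL/cmH2O.
τ = R × C = 20.0 × 0.0432 L/cmH2O = 0.864 s.
Fraction remaining = e^(−Te/τ) = e^(−0.79/0.864) = 0.4008.
Trapped volume = 540.0 × 0.4008 = 216.43 mL.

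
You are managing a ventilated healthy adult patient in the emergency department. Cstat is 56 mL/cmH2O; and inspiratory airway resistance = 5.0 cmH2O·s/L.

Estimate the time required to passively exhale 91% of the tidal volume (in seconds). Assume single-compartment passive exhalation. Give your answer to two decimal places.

0.67

τ = R × C = 5.0 × 56 mL/cmH2O = 5.0 × 0.056 L/cmH2O = 0.28 s.
Exhaled fraction f = 1 − e^(−t/τ) → t = −τ·ln(1 − f) = −0.28·ln(0.09) = 0.6742 s.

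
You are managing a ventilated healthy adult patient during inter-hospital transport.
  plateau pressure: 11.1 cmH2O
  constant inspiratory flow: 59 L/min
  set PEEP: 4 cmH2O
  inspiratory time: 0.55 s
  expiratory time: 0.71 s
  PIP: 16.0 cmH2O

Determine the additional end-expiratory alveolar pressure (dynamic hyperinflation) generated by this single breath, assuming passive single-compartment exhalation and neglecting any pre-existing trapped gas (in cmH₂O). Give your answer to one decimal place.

Flow: 59 L/min ÷ 60 = 0.9833 L/s.
Vt = flow × Ti = 0.9833 L/s × 0.55 s × 1000 mL/L = 540.82 mL.
R = (PIP − Pplat)/V̇ = (16.0 − 11.1) / 0.9833 = 4.9/0.9833 = 4.983 cmH2O·s/L.
C = Vt/(Pplat − PEEP) = 540.82 / (11.1 − 4) = 540.82/7.1 = 76.172 mL/cmH2O.
τ = R × C = 4.983 × 0.07617 L/cmH2O = 0.3796 s.
Fraction remaining = e^(−Te/τ) = e^(−0.71/0.3796) = 0.1541; trapped volume = 540.82 × 0.1541 = 83.34 mL.
Additional alveolar pressure from trapping ≈ V_trapped / C = 83.34 / 76.172 = 1.094 cmH2O.

1.1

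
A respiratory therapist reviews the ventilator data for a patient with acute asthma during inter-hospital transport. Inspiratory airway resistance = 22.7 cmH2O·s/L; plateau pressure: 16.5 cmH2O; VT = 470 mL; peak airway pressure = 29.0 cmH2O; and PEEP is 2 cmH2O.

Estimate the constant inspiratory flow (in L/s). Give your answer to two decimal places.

0.55

flow = (PIP − Pplat) / Raw = 12.5 / 22.7 = 0.5507 L/s.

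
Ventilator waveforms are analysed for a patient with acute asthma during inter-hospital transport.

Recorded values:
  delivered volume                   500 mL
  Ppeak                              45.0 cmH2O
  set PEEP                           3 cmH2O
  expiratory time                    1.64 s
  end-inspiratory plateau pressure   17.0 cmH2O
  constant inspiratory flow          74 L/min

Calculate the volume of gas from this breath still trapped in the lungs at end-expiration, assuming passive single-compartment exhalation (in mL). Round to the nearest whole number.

66

Flow: 74 L/min ÷ 60 = 1.2333 L/s.
R = (PIP − Pplat)/V̇ = (45.0 − 17.0) / 1.2333 = 28.0/1.2333 = 22.703 cmH2O·s/L.
C = Vt/(Pplat − PEEP) = 500.0 / (17.0 − 3) = 500.0/14.0 = 35.714 mL/cmH2O.
τ = R × C = 22.703 × 0.03571 L/cmH2O = 0.8107 s.
Fraction remaining = e^(−Te/τ) = e^(−1.64/0.8107) = 0.1323.
Trapped volume = 500.0 × 0.1323 = 66.15 mL.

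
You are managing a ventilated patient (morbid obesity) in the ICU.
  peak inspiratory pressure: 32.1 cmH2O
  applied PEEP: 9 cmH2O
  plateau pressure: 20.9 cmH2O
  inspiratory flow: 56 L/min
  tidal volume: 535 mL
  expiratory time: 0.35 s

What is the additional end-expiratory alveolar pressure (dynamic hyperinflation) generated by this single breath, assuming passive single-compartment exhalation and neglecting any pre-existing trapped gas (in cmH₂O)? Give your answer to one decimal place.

6.2

Flow: 56 L/min ÷ 60 = 0.9333 L/s.
R = (PIP − Pplat)/V̇ = (32.1 − 20.9) / 0.9333 = 11.2/0.9333 = 12.0 cmH2O·s/L.
C = Vt/(Pplat − PEEP) = 535.0 / (20.9 − 9) = 535.0/11.9 = 44.958 mL/cmH2O.
τ = R × C = 12.0 × 0.04496 L/cmH2O = 0.5395 s.
Fraction remaining = e^(−Te/τ) = e^(−0.35/0.5395) = 0.5227; trapped volume = 535.0 × 0.5227 = 279.64 mL.
Additional alveolar pressure from trapping ≈ V_trapped / C = 279.64 / 44.958 = 6.22 cmH2O.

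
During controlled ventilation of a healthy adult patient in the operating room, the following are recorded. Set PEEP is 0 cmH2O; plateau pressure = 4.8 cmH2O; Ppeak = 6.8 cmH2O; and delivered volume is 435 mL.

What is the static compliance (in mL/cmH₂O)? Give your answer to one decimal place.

90.6

Cstat = Vt / (Pplat − PEEP) = 435 / (4.8 − 0) = 435 / 4.8 = 90.625 mL/cmH2O.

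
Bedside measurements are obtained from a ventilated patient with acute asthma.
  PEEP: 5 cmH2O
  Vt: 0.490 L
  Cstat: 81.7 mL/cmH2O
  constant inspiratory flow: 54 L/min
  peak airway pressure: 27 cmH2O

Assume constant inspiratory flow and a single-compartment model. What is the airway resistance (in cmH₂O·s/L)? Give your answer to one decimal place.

17.8

Flow: 54 L/min ÷ 60 = 0.9 L/s.
Equation of motion (constant flow): PIP = Vt/C + R·V̇ + PEEP.
R·V̇ = PIP − Vt/C − PEEP = 27 − 490/81.7 − 5 = 27 − 5.998 − 5 = 16.002 cmH2O.
R = 16.002 / 0.9 = 17.78 cmH2O·s/L.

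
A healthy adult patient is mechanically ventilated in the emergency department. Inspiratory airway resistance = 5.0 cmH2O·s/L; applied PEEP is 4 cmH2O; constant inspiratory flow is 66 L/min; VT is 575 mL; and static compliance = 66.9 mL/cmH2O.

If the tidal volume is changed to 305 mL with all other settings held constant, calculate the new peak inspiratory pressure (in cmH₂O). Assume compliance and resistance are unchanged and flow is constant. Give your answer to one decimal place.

Flow: 66 L/min ÷ 60 = 1.1 L/s.
PIP = Vt/C + R·V̇ + PEEP (constant-flow equation of motion).
Only the elastic term changes: ΔPIP = ΔVt / C = (305 − 575) / 66.9 = -4.036 cmH2O.
Original PIP = 575/66.9 + 5.0×1.1 + 4 = 18.095 cmH2O; new PIP = 18.095 + (-4.036) = 14.059 cmH2O.

14.1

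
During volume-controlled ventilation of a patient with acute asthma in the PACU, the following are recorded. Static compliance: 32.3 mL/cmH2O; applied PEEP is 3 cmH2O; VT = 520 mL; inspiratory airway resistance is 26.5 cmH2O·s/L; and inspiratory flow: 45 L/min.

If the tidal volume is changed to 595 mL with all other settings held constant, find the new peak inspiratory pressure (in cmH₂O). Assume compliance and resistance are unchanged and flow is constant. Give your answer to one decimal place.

41.3

Flow: 45 L/min ÷ 60 = 0.75 L/s.
PIP = Vt/C + R·V̇ + PEEP (constant-flow equation of motion).
Only the elastic term changes: ΔPIP = ΔVt / C = (595 − 520) / 32.3 = 2.322 cmH2O.
Original PIP = 520/32.3 + 26.5×0.75 + 3 = 38.974 cmH2O; new PIP = 38.974 + (2.322) = 41.296 cmH2O.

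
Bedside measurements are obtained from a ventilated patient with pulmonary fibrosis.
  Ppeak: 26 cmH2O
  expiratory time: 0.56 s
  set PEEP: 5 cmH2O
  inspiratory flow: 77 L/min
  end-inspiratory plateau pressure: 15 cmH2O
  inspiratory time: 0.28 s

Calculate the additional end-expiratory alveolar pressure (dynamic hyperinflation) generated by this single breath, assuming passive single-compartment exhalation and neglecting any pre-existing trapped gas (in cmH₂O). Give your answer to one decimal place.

1.6

Flow: 77 L/min ÷ 60 = 1.2833 L/s.
Vt = flow × Ti = 1.2833 L/s × 0.28 s × 1000 mL/L = 359.32 mL.
R = (PIP − Pplat)/V̇ = (26 − 15) / 1.2833 = 11.0/1.2833 = 8.572 cmH2O·s/L.
C = Vt/(Pplat − PEEP) = 359.32 / (15 − 5) = 359.32/10.0 = 35.932 mL/cmH2O.
τ = R × C = 8.572 × 0.03593 L/cmH2O = 0.308 s.
Fraction remaining = e^(−Te/τ) = e^(−0.56/0.308) = 0.1623; trapped volume = 359.32 × 0.1623 = 58.318 mL.
Additional alveolar pressure from trapping ≈ V_trapped / C = 58.318 / 35.932 = 1.623 cmH2O.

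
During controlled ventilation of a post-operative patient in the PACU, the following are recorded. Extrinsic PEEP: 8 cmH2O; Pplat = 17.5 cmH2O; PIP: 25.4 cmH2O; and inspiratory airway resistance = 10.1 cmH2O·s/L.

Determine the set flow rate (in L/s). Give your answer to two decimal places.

flow = (PIP − Pplat) / Raw = 7.9 / 10.1 = 0.7822 L/s.

0.78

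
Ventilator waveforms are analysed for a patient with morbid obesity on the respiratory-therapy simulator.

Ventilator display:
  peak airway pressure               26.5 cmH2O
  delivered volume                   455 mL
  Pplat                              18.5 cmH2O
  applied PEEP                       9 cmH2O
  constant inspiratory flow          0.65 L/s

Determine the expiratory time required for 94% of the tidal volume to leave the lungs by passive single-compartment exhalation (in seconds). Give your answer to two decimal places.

1.66

R = (PIP − Pplat)/V̇ = (26.5 − 18.5) / 0.65 = 8.0/0.65 = 12.308 cmH2O·s/L.
C = Vt/(Pplat − PEEP) = 455.0 / (18.5 − 9) = 455.0/9.5 = 47.895 mL/cmH2O.
τ = R × C = 12.308 × 0.0479 L/cmH2O = 0.5896 s.
t = −τ·ln(1 − 0.94) = −0.5896·ln(0.06) = 1.659 s.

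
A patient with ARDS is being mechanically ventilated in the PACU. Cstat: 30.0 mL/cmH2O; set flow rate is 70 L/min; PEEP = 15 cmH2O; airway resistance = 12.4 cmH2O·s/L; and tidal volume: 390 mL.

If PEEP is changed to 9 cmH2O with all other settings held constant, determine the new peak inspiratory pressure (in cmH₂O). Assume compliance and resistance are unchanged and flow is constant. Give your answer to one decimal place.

36.5

Flow: 70 L/min ÷ 60 = 1.1667 L/s.
PIP = Vt/C + R·V̇ + PEEP (constant-flow equation of motion).
Only the baseline term changes: ΔPIP = ΔPEEP = 9 − 15 = -6.0 cmH2O.
Original PIP = 390/30.0 + 12.4×1.1667 + 15 = 42.467 cmH2O; new PIP = 42.467 + (-6.0) = 36.467 cmH2O.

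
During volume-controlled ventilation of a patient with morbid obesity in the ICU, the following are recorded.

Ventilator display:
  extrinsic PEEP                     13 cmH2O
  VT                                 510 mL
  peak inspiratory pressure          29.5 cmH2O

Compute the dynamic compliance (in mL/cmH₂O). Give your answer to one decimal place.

Dynamic compliance = Vt / (PIP − PEEP) = 510 / (29.5 − 13) = 510 / 16.5 = 30.909 mL/cmH2O.

30.9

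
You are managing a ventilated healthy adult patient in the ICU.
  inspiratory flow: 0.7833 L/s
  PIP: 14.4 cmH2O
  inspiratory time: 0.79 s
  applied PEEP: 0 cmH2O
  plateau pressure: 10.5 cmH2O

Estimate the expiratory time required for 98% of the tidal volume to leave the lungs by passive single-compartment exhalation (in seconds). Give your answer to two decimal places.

Vt = flow × Ti = 0.7833 L/s × 0.79 s × 1000 mL/L = 618.81 mL.
R = (PIP − Pplat)/V̇ = (14.4 − 10.5) / 0.7833 = 3.9/0.7833 = 4.979 cmH2O·s/L.
C = Vt/(Pplat − PEEP) = 618.81 / (10.5 − 0) = 618.81/10.5 = 58.934 mL/cmH2O.
τ = R × C = 4.979 × 0.05893 L/cmH2O = 0.2934 s.
t = −τ·ln(1 − 0.98) = −0.2934·ln(0.02) = 1.148 s.

1.15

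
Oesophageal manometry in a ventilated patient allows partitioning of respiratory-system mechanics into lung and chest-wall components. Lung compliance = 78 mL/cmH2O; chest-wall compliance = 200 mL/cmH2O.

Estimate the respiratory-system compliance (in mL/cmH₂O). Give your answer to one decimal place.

Lung and chest wall are elastances in series: 1/Crs = 1/CL + 1/Ccw.
1/Crs = 1/78 + 1/200 = 0.01782.
Crs = 56.117 mL/cmH2O.

56.1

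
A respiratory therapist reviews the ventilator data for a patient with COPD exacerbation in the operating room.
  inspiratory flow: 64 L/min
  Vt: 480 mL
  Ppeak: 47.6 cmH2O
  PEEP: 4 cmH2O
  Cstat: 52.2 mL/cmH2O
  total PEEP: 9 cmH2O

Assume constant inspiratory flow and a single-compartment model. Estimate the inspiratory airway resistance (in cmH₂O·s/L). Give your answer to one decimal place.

27.6

Flow: 64 L/min ÷ 60 = 1.0667 L/s.
Total PEEP = 9 cmH2O (set 4 + intrinsic 5); this is the baseline alveolar pressure.
Equation of motion (constant flow): PIP = Vt/C + R·V̇ + PEEP.
R·V̇ = PIP − Vt/C − PEEP = 47.6 − 480/52.2 − 9 = 47.6 − 9.195 − 9 = 29.405 cmH2O.
R = 29.405 / 1.0667 = 27.566 cmH2O·s/L.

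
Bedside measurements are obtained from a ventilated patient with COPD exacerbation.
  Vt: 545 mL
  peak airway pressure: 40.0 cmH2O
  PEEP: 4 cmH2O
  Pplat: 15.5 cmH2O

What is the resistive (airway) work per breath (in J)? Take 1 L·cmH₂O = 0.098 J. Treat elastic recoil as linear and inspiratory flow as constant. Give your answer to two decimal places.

With constant inspiratory flow the resistive pressure is constant at PIP − Pplat = 40.0 − 15.5 = 24.5 cmH2O, so resistive work = 24.5 × 0.545 = 13.353 L·cmH2O.
× 0.098 J/(L·cmH2O) → 1.309 J.

1.31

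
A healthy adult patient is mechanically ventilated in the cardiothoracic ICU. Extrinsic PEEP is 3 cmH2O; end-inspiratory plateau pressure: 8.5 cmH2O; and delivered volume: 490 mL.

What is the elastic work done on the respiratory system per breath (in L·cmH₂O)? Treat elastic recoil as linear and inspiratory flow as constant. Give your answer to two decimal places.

1.35

Elastic work ≈ ½ × (Pplat − PEEP) × Vt = 0.5 × (8.5 − 3) × 0.490 L = 0.5 × 5.5 × 0.490 = 1.348 L·cmH2O.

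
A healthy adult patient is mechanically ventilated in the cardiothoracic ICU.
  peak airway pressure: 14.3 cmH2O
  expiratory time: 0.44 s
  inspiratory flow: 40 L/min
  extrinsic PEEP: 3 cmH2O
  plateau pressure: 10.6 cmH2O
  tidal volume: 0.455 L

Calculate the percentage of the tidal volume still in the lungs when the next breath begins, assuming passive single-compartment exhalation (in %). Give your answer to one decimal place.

Flow: 40 L/min ÷ 60 = 0.6667 L/s.
R = (PIP − Pplat)/V̇ = (14.3 − 10.6) / 0.6667 = 3.7/0.6667 = 5.55 cmH2O·s/L.
C = Vt/(Pplat − PEEP) = 455.0 / (10.6 − 3) = 455.0/7.6 = 59.868 mL/cmH2O.
τ = R × C = 5.55 × 0.05987 L/cmH2O = 0.3323 s.
Fraction remaining at end-expiration = e^(−Te/τ) = e^(−0.44/0.3323) = 0.266 → 26.6%.

26.6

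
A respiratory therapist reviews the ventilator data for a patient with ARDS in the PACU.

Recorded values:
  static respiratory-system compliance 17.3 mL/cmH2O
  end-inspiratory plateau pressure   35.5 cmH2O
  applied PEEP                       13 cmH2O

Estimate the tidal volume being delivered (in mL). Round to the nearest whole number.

389

Vt = Cstat × (Pplat − PEEP) = 17.3 × (35.5 − 13) = 17.3 × 22.5 = 389.25 mL.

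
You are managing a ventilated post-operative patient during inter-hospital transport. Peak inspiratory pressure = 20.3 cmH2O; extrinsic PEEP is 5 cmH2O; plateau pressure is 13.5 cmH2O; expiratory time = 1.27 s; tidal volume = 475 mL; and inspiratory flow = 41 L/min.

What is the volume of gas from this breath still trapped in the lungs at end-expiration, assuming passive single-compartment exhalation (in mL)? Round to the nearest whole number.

48

Flow: 41 L/min ÷ 60 = 0.6833 L/s.
R = (PIP − Pplat)/V̇ = (20.3 − 13.5) / 0.6833 = 6.8/0.6833 = 9.952 cmH2O·s/L.
C = Vt/(Pplat − PEEP) = 475.0 / (13.5 − 5) = 475.0/8.5 = 55.882 mL/cmH2O.
τ = R × C = 9.952 × 0.05588 L/cmH2O = 0.5561 s.
Fraction remaining = e^(−Te/τ) = e^(−1.27/0.5561) = 0.1019.
Trapped volume = 475.0 × 0.1019 = 48.403 mL.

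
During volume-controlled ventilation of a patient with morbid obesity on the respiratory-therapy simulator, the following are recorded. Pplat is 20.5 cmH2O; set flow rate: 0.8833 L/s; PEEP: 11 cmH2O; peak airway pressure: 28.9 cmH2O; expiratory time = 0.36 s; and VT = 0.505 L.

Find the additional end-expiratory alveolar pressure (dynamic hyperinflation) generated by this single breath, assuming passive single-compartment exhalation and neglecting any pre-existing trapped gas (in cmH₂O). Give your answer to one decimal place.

4.7

R = (PIP − Pplat)/V̇ = (28.9 − 20.5) / 0.8833 = 8.4/0.8833 = 9.51 cmH2O·s/L.
C = Vt/(Pplat − PEEP) = 505.0 / (20.5 − 11) = 505.0/9.5 = 53.158 mL/cmH2O.
τ = R × C = 9.51 × 0.05316 L/cmH2O = 0.5056 s.
Fraction remaining = e^(−Te/τ) = e^(−0.36/0.5056) = 0.4906; trapped volume = 505.0 × 0.4906 = 247.75 mL.
Additional alveolar pressure from trapping ≈ V_trapped / C = 247.75 / 53.158 = 4.661 cmH2O.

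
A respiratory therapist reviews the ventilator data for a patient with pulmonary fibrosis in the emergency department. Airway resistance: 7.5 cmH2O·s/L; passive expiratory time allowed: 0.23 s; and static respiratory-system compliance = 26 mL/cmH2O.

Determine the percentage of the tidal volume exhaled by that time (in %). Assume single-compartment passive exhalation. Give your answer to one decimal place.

τ = R × C = 7.5 × 26 mL/cmH2O = 7.5 × 0.026 L/cmH2O = 0.195 s.
Passive exhalation: V(t)/V₀ = e^(−t/τ) = e^(−0.23/0.195) = 0.3074.
Fraction exhaled = 1 − 0.3074 = 0.6926 → 69.26%.

69.3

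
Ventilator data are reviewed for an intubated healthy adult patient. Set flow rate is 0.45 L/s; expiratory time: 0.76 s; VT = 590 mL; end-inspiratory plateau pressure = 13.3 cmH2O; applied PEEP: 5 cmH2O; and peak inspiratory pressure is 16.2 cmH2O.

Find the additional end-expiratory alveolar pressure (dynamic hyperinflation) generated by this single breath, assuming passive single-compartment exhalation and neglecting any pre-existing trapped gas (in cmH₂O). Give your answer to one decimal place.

1.6

R = (PIP − Pplat)/V̇ = (16.2 − 13.3) / 0.45 = 2.9/0.45 = 6.444 cmH2O·s/L.
C = Vt/(Pplat − PEEP) = 590.0 / (13.3 − 5) = 590.0/8.3 = 71.084 mL/cmH2O.
τ = R × C = 6.444 × 0.07108 L/cmH2O = 0.458 s.
Fraction remaining = e^(−Te/τ) = e^(−0.76/0.458) = 0.1903; trapped volume = 590.0 × 0.1903 = 112.28 mL.
Additional alveolar pressure from trapping ≈ V_trapped / C = 112.28 / 71.084 = 1.58 cmH2O.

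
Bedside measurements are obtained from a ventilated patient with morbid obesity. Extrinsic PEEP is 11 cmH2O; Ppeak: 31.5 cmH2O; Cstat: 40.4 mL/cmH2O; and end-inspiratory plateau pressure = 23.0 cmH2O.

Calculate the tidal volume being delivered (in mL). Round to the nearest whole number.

485

Vt = Cstat × (Pplat − PEEP) = 40.4 × (23.0 − 11) = 40.4 × 12.0 = 484.8 mL.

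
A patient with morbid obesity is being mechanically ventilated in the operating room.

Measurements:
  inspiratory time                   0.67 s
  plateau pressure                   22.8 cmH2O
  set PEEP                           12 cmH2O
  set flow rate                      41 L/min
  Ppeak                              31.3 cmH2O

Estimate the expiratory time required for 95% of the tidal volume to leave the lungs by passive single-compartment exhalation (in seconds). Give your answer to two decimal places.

Flow: 41 L/min ÷ 60 = 0.6833 L/s.
Vt = flow × Ti = 0.6833 L/s × 0.67 s × 1000 mL/L = 457.81 mL.
R = (PIP − Pplat)/V̇ = (31.3 − 22.8) / 0.6833 = 8.5/0.6833 = 12.44 cmH2O·s/L.
C = Vt/(Pplat − PEEP) = 457.81 / (22.8 − 12) = 457.81/10.8 = 42.39 mL/cmH2O.
τ = R × C = 12.44 × 0.04239 L/cmH2O = 0.5273 s.
t = −τ·ln(1 − 0.95) = −0.5273·ln(0.05) = 1.58 s.

1.58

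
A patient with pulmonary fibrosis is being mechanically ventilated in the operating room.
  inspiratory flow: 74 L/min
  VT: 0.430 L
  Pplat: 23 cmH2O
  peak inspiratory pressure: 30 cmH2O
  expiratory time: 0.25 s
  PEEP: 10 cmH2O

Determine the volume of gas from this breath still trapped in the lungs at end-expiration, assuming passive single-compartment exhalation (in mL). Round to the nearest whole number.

114

Flow: 74 L/min ÷ 60 = 1.2333 L/s.
R = (PIP − Pplat)/V̇ = (30 − 23) / 1.2333 = 7.0/1.2333 = 5.676 cmH2O·s/L.
C = Vt/(Pplat − PEEP) = 430.0 / (23 − 10) = 430.0/13.0 = 33.077 mL/cmH2O.
τ = R × C = 5.676 × 0.03308 L/cmH2O = 0.1878 s.
Fraction remaining = e^(−Te/τ) = e^(−0.25/0.1878) = 0.2642.
Trapped volume = 430.0 × 0.2642 = 113.61 mL.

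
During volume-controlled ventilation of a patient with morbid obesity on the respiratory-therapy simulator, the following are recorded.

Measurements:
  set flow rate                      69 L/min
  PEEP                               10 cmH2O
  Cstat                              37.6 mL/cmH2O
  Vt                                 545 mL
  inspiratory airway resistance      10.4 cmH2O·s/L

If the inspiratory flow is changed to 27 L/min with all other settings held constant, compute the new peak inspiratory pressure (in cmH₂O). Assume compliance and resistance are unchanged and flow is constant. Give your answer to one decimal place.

Flow: 69 L/min ÷ 60 = 1.15 L/s.
New flow: 27 L/min ÷ 60 = 0.45 L/s.
PIP = Vt/C + R·V̇ + PEEP (constant-flow equation of motion).
Only the resistive term changes: ΔPIP = R × ΔV̇ = 10.4 × (0.45 − 1.15) = 10.4 × -0.7 = -7.28 cmH2O.
Original PIP = 545/37.6 + 10.4×1.15 + 10 = 36.455 cmH2O; new PIP = 36.455 + (-7.28) = 29.175 cmH2O.

29.2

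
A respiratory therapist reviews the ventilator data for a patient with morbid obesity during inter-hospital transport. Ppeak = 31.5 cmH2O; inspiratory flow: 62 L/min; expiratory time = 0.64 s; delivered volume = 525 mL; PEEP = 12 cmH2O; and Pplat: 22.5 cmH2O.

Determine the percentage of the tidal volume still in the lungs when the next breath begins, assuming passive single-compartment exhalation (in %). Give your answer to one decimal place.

Flow: 62 L/min ÷ 60 = 1.0333 L/s.
R = (PIP − Pplat)/V̇ = (31.5 − 22.5) / 1.0333 = 9.0/1.0333 = 8.71 cmH2O·s/L.
C = Vt/(Pplat − PEEP) = 525.0 / (22.5 − 12) = 525.0/10.5 = 50.0 mL/cmH2O.
τ = R × C = 8.71 × 0.05 L/cmH2O = 0.4355 s.
Fraction remaining at end-expiration = e^(−Te/τ) = e^(−0.64/0.4355) = 0.23 → 23.0%.

23.0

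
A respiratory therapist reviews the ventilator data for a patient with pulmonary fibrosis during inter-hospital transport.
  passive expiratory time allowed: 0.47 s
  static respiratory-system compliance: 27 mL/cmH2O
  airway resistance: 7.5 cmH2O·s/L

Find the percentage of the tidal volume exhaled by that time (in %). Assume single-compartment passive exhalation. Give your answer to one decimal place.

90.2

τ = R × C = 7.5 × 27 mL/cmH2O = 7.5 × 0.027 L/cmH2O = 0.2025 s.
Passive exhalation: V(t)/V₀ = e^(−t/τ) = e^(−0.47/0.2025) = 0.09818.
Fraction exhaled = 1 − 0.09818 = 0.9018 → 90.18%.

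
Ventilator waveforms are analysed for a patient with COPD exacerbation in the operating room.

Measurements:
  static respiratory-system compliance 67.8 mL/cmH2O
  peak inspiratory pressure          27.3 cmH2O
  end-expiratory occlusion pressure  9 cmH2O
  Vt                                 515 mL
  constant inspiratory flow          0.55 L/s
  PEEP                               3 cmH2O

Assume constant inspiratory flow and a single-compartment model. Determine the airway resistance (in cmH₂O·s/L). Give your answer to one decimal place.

Total PEEP = 9 cmH2O (set 3 + intrinsic 6); this is the baseline alveolar pressure.
Equation of motion (constant flow): PIP = Vt/C + R·V̇ + PEEP.
R·V̇ = PIP − Vt/C − PEEP = 27.3 − 515/67.8 − 9 = 27.3 − 7.596 − 9 = 10.704 cmH2O.
R = 10.704 / 0.55 = 19.462 cmH2O·s/L.

19.5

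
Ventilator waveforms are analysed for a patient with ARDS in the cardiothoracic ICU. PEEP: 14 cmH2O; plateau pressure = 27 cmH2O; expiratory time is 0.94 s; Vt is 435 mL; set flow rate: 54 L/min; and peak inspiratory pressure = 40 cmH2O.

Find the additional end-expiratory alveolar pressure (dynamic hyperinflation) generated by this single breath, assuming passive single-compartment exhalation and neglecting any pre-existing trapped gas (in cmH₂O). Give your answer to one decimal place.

1.9

Flow: 54 L/min ÷ 60 = 0.9 L/s.
R = (PIP − Pplat)/V̇ = (40 − 27) / 0.9 = 13.0/0.9 = 14.444 cmH2O·s/L.
C = Vt/(Pplat − PEEP) = 435.0 / (27 − 14) = 435.0/13.0 = 33.462 mL/cmH2O.
τ = R × C = 14.444 × 0.03346 L/cmH2O = 0.4833 s.
Fraction remaining = e^(−Te/τ) = e^(−0.94/0.4833) = 0.143; trapped volume = 435.0 × 0.143 = 62.205 mL.
Additional alveolar pressure from trapping ≈ V_trapped / C = 62.205 / 33.462 = 1.859 cmH2O.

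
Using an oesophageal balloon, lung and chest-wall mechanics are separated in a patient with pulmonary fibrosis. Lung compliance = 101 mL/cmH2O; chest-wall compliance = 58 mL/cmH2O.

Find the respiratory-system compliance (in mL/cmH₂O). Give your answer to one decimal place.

Lung and chest wall are elastances in series: 1/Crs = 1/CL + 1/Ccw.
1/Crs = 1/101 + 1/58 = 0.02714.
Crs = 36.846 mL/cmH2O.

36.8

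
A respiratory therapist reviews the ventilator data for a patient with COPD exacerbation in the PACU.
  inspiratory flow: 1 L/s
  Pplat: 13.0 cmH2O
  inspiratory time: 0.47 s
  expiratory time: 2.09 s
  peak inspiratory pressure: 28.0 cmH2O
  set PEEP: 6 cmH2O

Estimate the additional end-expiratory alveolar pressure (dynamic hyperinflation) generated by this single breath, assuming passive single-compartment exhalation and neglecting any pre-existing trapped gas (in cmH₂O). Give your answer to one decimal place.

0.9

Vt = flow × Ti = 1 L/s × 0.47 s × 1000 mL/L = 470.0 mL.
R = (PIP − Pplat)/V̇ = (28.0 − 13.0) / 1 = 15.0/1 = 15.0 cmH2O·s/L.
C = Vt/(Pplat − PEEP) = 470.0 / (13.0 − 6) = 470.0/7.0 = 67.143 mL/cmH2O.
τ = R × C = 15.0 × 0.06714 L/cmH2O = 1.007 s.
Fraction remaining = e^(−Te/τ) = e^(−2.09/1.007) = 0.1255; trapped volume = 470.0 × 0.1255 = 58.985 mL.
Additional alveolar pressure from trapping ≈ V_trapped / C = 58.985 / 67.143 = 0.8785 cmH2O.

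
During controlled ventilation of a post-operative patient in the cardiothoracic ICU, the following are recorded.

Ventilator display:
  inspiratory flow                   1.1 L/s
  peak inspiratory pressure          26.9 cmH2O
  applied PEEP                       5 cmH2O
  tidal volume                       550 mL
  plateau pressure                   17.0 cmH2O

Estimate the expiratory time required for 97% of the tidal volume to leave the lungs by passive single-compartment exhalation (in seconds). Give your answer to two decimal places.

1.45

R = (PIP − Pplat)/V̇ = (26.9 − 17.0) / 1.1 = 9.9/1.1 = 9.0 cmH2O·s/L.
C = Vt/(Pplat − PEEP) = 550.0 / (17.0 − 5) = 550.0/12.0 = 45.833 mL/cmH2O.
τ = R × C = 9.0 × 0.04583 L/cmH2O = 0.4125 s.
t = −τ·ln(1 − 0.97) = −0.4125·ln(0.03) = 1.446 s.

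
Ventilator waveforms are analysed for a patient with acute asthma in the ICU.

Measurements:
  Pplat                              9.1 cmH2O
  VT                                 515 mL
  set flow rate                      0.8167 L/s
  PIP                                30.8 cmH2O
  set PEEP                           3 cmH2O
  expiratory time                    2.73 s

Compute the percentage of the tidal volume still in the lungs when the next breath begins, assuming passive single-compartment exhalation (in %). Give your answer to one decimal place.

29.6

R = (PIP − Pplat)/V̇ = (30.8 − 9.1) / 0.8167 = 21.7/0.8167 = 26.57 cmH2O·s/L.
C = Vt/(Pplat − PEEP) = 515.0 / (9.1 − 3) = 515.0/6.1 = 84.426 mL/cmH2O.
τ = R × C = 26.57 × 0.08443 L/cmH2O = 2.243 s.
Fraction remaining at end-expiration = e^(−Te/τ) = e^(−2.73/2.243) = 0.2961 → 29.61%.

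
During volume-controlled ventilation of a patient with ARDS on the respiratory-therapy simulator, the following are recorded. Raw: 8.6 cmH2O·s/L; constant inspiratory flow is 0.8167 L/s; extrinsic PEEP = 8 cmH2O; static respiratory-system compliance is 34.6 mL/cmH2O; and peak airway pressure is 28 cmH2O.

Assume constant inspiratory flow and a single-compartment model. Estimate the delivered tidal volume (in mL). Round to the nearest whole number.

Equation of motion (constant flow): PIP = Vt/C + R·V̇ + PEEP.
Vt/C = PIP − R·V̇ − PEEP = 28 − 7.024 − 8 = 12.976 cmH2O.
Vt = C × 12.976 = 34.6 × 12.976 = 448.97 mL.

449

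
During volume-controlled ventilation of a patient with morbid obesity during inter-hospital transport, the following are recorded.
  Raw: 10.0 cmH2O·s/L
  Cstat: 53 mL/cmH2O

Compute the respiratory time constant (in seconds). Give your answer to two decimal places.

0.53

τ = R × C = 10.0 × 53 mL/cmH2O = 10.0 × 0.053 L/cmH2O = 0.53 s.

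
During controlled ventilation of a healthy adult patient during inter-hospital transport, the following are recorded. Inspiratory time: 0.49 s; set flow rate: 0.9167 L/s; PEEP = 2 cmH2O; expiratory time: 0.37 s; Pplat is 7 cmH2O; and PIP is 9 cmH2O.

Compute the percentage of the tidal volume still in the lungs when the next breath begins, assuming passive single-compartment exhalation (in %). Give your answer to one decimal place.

Vt = flow × Ti = 0.9167 L/s × 0.49 s × 1000 mL/L = 449.18 mL.
R = (PIP − Pplat)/V̇ = (9 − 7) / 0.9167 = 2.0/0.9167 = 2.182 cmH2O·s/L.
C = Vt/(Pplat − PEEP) = 449.18 / (7 − 2) = 449.18/5.0 = 89.836 mL/cmH2O.
τ = R × C = 2.182 × 0.08984 L/cmH2O = 0.196 s.
Fraction remaining at end-expiration = e^(−Te/τ) = e^(−0.37/0.196) = 0.1514 → 15.14%.

15.1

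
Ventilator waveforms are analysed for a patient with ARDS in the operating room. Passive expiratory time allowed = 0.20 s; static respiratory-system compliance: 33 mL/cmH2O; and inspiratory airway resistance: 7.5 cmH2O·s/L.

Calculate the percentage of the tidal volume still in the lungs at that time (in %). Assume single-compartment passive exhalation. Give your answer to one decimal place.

τ = R × C = 7.5 × 33 mL/cmH2O = 7.5 × 0.033 L/cmH2O = 0.2475 s.
Passive exhalation: V(t)/V₀ = e^(−t/τ) = e^(−0.20/0.2475) = 0.4457.
Fraction remaining = 0.4457 → 44.57%.

44.6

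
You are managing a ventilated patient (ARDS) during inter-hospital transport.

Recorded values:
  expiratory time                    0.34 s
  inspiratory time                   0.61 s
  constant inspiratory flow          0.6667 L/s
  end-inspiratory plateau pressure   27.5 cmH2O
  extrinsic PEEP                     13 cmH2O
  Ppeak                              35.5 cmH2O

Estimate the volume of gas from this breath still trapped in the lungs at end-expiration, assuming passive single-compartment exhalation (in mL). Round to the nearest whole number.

148

Vt = flow × Ti = 0.6667 L/s × 0.61 s × 1000 mL/L = 406.69 mL.
R = (PIP − Pplat)/V̇ = (35.5 − 27.5) / 0.6667 = 8.0/0.6667 = 11.999 cmH2O·s/L.
C = Vt/(Pplat − PEEP) = 406.69 / (27.5 − 13) = 406.69/14.5 = 28.048 mL/cmH2O.
τ = R × C = 11.999 × 0.02805 L/cmH2O = 0.3366 s.
Fraction remaining = e^(−Te/τ) = e^(−0.34/0.3366) = 0.3642.
Trapped volume = 406.69 × 0.3642 = 148.12 mL.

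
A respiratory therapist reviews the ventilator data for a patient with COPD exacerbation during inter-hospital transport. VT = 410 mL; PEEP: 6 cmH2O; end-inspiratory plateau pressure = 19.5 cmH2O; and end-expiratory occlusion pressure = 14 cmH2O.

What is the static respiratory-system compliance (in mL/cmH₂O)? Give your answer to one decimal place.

End-expiratory occlusion gives total PEEP = 14 cmH2O (intrinsic PEEP = 14 − 6 = 8). Use total PEEP for the elastic gradient.
Cstat = Vt / (Pplat − PEEPtotal) = 410 / (19.5 − 14) = 410 / 5.5 = 74.545 mL/cmH2O.

74.5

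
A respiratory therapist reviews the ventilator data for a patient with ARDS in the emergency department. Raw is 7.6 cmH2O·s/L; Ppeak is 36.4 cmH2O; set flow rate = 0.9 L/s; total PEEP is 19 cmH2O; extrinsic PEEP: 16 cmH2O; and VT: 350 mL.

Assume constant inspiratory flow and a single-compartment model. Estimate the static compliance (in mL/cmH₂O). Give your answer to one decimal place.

Total PEEP = 19 cmH2O (set 16 + intrinsic 3); this is the baseline alveolar pressure.
Equation of motion (constant flow): PIP = Vt/C + R·V̇ + PEEP.
Vt/C = PIP − R·V̇ − PEEP = 36.4 − 7.6×0.9 − 19 = 36.4 − 6.84 − 19 = 10.56 cmH2O.
C = Vt / 10.56 = 350 / 10.56 = 33.144 mL/cmH2O.

33.1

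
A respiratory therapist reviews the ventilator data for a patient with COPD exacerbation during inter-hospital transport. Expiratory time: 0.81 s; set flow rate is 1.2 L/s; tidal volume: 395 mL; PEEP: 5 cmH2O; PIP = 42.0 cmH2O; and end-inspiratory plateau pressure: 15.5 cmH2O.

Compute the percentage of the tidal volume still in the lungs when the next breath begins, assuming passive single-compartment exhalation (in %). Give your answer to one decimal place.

R = (PIP − Pplat)/V̇ = (42.0 − 15.5) / 1.2 = 26.5/1.2 = 22.083 cmH2O·s/L.
C = Vt/(Pplat − PEEP) = 395.0 / (15.5 − 5) = 395.0/10.5 = 37.619 mL/cmH2O.
τ = R × C = 22.083 × 0.03762 L/cmH2O = 0.8308 s.
Fraction remaining at end-expiration = e^(−Te/τ) = e^(−0.81/0.8308) = 0.3772 → 37.72%.

37.7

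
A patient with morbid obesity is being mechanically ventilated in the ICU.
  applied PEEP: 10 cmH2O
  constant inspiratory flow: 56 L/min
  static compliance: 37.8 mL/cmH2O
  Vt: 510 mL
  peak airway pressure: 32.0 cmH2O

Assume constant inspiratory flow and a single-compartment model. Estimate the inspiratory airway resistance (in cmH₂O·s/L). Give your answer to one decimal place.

Flow: 56 L/min ÷ 60 = 0.9333 L/s.
Equation of motion (constant flow): PIP = Vt/C + R·V̇ + PEEP.
R·V̇ = PIP − Vt/C − PEEP = 32.0 − 510/37.8 − 10 = 32.0 − 13.492 − 10 = 8.508 cmH2O.
R = 8.508 / 0.9333 = 9.116 cmH2O·s/L.

9.1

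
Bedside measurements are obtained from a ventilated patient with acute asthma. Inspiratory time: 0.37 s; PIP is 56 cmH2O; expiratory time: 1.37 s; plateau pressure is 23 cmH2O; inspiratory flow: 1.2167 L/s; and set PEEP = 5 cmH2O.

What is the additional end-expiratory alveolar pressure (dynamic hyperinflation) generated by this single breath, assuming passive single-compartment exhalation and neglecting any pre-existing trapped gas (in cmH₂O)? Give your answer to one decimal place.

2.4

Vt = flow × Ti = 1.2167 L/s × 0.37 s × 1000 mL/L = 450.18 mL.
R = (PIP − Pplat)/V̇ = (56 − 23) / 1.2167 = 33.0/1.2167 = 27.123 cmH2O·s/L.
C = Vt/(Pplat − PEEP) = 450.18 / (23 − 5) = 450.18/18.0 = 25.01 mL/cmH2O.
τ = R × C = 27.123 × 0.02501 L/cmH2O = 0.6783 s.
Fraction remaining = e^(−Te/τ) = e^(−1.37/0.6783) = 0.1327; trapped volume = 450.18 × 0.1327 = 59.739 mL.
Additional alveolar pressure from trapping ≈ V_trapped / C = 59.739 / 25.01 = 2.389 cmH2O.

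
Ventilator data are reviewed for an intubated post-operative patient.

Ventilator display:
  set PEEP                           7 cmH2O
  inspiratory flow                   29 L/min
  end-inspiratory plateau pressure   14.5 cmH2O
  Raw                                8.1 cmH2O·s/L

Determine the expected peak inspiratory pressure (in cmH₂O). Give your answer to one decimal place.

18.4

Flow: 29 L/min ÷ 60 = 0.4833 L/s.
PIP = Pplat + Raw × flow = 14.5 + 8.1 × 0.4833 = 14.5 + 3.915 = 18.415 cmH2O.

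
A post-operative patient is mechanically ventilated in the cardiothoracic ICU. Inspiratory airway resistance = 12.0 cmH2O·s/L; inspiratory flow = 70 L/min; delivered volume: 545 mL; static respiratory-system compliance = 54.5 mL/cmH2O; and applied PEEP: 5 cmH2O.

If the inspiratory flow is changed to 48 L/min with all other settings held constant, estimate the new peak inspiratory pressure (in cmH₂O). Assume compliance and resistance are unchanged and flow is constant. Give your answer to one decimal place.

Flow: 70 L/min ÷ 60 = 1.1667 L/s.
New flow: 48 L/min ÷ 60 = 0.8 L/s.
PIP = Vt/C + R·V̇ + PEEP (constant-flow equation of motion).
Only the resistive term changes: ΔPIP = R × ΔV̇ = 12.0 × (0.8 − 1.1667) = 12.0 × -0.3667 = -4.4 cmH2O.
Original PIP = 545/54.5 + 12.0×1.1667 + 5 = 29.0 cmH2O; new PIP = 29.0 + (-4.4) = 24.6 cmH2O.

24.6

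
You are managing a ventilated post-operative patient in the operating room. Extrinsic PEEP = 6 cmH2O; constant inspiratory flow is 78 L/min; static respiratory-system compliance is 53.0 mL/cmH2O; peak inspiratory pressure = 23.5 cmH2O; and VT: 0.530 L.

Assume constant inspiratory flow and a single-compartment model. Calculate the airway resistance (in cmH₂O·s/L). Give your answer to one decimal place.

Flow: 78 L/min ÷ 60 = 1.3 L/s.
Equation of motion (constant flow): PIP = Vt/C + R·V̇ + PEEP.
R·V̇ = PIP − Vt/C − PEEP = 23.5 − 530/53.0 − 6 = 23.5 − 10.0 − 6 = 7.5 cmH2O.
R = 7.5 / 1.3 = 5.769 cmH2O·s/L.

5.8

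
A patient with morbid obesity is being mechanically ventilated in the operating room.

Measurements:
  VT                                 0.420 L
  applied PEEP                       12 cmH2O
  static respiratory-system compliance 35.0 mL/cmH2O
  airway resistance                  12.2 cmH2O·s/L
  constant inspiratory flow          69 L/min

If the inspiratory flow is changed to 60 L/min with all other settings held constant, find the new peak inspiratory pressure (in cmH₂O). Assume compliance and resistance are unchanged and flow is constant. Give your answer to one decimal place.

Flow: 69 L/min ÷ 60 = 1.15 L/s.
New flow: 60 L/min ÷ 60 = 1 L/s.
PIP = Vt/C + R·V̇ + PEEP (constant-flow equation of motion).
Only the resistive term changes: ΔPIP = R × ΔV̇ = 12.2 × (1 − 1.15) = 12.2 × -0.15 = -1.83 cmH2O.
Original PIP = 420/35.0 + 12.2×1.15 + 12 = 38.03 cmH2O; new PIP = 38.03 + (-1.83) = 36.2 cmH2O.

36.2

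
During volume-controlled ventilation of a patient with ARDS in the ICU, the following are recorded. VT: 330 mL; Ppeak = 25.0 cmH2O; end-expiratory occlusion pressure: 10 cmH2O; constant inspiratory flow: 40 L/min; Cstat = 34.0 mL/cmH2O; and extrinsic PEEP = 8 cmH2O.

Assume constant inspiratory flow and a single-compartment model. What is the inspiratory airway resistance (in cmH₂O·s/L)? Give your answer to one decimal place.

Flow: 40 L/min ÷ 60 = 0.6667 L/s.
Total PEEP = 10 cmH2O (set 8 + intrinsic 2); this is the baseline alveolar pressure.
Equation of motion (constant flow): PIP = Vt/C + R·V̇ + PEEP.
R·V̇ = PIP − Vt/C − PEEP = 25.0 − 330/34.0 − 10 = 25.0 − 9.706 − 10 = 5.294 cmH2O.
R = 5.294 / 0.6667 = 7.941 cmH2O·s/L.

7.9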